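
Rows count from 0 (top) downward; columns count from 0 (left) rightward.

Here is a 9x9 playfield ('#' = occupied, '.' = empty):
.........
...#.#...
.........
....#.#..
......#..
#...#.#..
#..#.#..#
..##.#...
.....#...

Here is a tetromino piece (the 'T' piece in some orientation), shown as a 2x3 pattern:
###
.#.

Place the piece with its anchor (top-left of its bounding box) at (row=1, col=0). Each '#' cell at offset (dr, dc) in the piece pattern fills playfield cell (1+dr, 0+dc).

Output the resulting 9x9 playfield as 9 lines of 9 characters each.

Answer: .........
####.#...
.#.......
....#.#..
......#..
#...#.#..
#..#.#..#
..##.#...
.....#...

Derivation:
Fill (1+0,0+0) = (1,0)
Fill (1+0,0+1) = (1,1)
Fill (1+0,0+2) = (1,2)
Fill (1+1,0+1) = (2,1)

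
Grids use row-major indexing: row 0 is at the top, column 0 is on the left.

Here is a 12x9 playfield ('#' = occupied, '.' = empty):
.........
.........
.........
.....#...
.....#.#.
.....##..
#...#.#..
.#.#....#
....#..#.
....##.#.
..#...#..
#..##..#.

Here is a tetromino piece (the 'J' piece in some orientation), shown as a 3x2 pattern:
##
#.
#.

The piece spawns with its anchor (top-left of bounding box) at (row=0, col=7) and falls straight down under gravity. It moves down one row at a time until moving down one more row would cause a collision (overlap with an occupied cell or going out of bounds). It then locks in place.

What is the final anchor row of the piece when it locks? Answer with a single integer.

Spawn at (row=0, col=7). Try each row:
  row 0: fits
  row 1: fits
  row 2: blocked -> lock at row 1

Answer: 1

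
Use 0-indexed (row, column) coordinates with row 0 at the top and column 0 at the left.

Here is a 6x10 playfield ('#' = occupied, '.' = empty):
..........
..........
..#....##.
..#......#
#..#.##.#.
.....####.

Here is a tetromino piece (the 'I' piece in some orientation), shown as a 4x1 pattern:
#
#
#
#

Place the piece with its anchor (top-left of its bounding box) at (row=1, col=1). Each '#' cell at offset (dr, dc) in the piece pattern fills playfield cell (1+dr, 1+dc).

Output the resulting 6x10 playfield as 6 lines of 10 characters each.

Fill (1+0,1+0) = (1,1)
Fill (1+1,1+0) = (2,1)
Fill (1+2,1+0) = (3,1)
Fill (1+3,1+0) = (4,1)

Answer: ..........
.#........
.##....##.
.##......#
##.#.##.#.
.....####.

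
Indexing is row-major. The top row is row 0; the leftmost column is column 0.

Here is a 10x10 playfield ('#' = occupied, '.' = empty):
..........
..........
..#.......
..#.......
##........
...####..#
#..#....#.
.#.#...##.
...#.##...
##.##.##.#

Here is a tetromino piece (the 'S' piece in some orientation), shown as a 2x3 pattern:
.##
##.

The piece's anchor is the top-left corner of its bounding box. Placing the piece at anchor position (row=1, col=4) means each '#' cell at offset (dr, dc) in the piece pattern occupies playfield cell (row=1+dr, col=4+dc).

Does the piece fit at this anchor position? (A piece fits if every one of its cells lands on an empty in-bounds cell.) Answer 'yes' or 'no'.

Check each piece cell at anchor (1, 4):
  offset (0,1) -> (1,5): empty -> OK
  offset (0,2) -> (1,6): empty -> OK
  offset (1,0) -> (2,4): empty -> OK
  offset (1,1) -> (2,5): empty -> OK
All cells valid: yes

Answer: yes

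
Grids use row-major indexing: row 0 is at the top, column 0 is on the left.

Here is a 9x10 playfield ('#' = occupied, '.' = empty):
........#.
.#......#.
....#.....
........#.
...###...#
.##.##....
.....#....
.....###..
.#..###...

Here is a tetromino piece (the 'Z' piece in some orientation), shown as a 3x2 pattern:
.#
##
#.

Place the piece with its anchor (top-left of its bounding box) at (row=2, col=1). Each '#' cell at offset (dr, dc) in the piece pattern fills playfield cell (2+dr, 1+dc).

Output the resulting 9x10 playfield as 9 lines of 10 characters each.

Answer: ........#.
.#......#.
..#.#.....
.##.....#.
.#.###...#
.##.##....
.....#....
.....###..
.#..###...

Derivation:
Fill (2+0,1+1) = (2,2)
Fill (2+1,1+0) = (3,1)
Fill (2+1,1+1) = (3,2)
Fill (2+2,1+0) = (4,1)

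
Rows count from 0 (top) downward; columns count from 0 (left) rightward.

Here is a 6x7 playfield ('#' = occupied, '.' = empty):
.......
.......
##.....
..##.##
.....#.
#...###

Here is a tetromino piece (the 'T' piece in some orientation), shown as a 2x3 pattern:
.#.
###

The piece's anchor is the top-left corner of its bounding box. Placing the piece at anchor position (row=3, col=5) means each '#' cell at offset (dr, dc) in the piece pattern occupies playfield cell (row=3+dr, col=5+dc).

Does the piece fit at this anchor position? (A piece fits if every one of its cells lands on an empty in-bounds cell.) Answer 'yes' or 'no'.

Answer: no

Derivation:
Check each piece cell at anchor (3, 5):
  offset (0,1) -> (3,6): occupied ('#') -> FAIL
  offset (1,0) -> (4,5): occupied ('#') -> FAIL
  offset (1,1) -> (4,6): empty -> OK
  offset (1,2) -> (4,7): out of bounds -> FAIL
All cells valid: no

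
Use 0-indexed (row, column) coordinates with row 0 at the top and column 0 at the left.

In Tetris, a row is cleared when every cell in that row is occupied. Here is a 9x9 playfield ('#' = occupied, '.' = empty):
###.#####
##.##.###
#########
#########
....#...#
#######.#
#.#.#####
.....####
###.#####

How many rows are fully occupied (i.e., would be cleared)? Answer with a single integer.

Check each row:
  row 0: 1 empty cell -> not full
  row 1: 2 empty cells -> not full
  row 2: 0 empty cells -> FULL (clear)
  row 3: 0 empty cells -> FULL (clear)
  row 4: 7 empty cells -> not full
  row 5: 1 empty cell -> not full
  row 6: 2 empty cells -> not full
  row 7: 5 empty cells -> not full
  row 8: 1 empty cell -> not full
Total rows cleared: 2

Answer: 2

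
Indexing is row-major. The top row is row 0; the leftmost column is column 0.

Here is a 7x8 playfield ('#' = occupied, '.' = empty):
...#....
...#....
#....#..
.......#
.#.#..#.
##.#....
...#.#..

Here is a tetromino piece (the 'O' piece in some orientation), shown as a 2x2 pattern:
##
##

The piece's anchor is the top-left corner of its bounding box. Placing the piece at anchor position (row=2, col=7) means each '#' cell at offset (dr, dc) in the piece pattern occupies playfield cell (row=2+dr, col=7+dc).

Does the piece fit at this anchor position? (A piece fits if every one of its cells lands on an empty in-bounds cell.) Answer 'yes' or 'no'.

Check each piece cell at anchor (2, 7):
  offset (0,0) -> (2,7): empty -> OK
  offset (0,1) -> (2,8): out of bounds -> FAIL
  offset (1,0) -> (3,7): occupied ('#') -> FAIL
  offset (1,1) -> (3,8): out of bounds -> FAIL
All cells valid: no

Answer: no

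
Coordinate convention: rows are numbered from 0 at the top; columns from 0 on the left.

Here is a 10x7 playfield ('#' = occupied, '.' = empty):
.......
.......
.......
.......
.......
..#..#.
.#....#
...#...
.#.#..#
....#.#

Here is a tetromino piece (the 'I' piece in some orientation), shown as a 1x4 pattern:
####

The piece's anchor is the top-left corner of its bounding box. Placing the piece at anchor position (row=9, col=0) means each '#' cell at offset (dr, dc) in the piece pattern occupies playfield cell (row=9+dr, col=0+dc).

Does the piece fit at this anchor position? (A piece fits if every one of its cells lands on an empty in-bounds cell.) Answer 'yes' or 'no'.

Check each piece cell at anchor (9, 0):
  offset (0,0) -> (9,0): empty -> OK
  offset (0,1) -> (9,1): empty -> OK
  offset (0,2) -> (9,2): empty -> OK
  offset (0,3) -> (9,3): empty -> OK
All cells valid: yes

Answer: yes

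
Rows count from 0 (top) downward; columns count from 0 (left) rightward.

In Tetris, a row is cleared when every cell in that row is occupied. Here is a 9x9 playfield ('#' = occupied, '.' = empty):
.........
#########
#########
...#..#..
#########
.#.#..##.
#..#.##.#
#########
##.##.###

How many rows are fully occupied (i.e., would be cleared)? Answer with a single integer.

Answer: 4

Derivation:
Check each row:
  row 0: 9 empty cells -> not full
  row 1: 0 empty cells -> FULL (clear)
  row 2: 0 empty cells -> FULL (clear)
  row 3: 7 empty cells -> not full
  row 4: 0 empty cells -> FULL (clear)
  row 5: 5 empty cells -> not full
  row 6: 4 empty cells -> not full
  row 7: 0 empty cells -> FULL (clear)
  row 8: 2 empty cells -> not full
Total rows cleared: 4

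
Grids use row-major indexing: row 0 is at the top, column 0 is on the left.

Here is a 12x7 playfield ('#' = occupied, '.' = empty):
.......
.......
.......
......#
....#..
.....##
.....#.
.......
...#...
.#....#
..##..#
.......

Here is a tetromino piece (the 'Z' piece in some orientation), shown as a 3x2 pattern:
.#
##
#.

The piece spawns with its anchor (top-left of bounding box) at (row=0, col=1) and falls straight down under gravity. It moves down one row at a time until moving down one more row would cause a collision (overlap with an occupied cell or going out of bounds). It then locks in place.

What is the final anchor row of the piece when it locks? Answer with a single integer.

Spawn at (row=0, col=1). Try each row:
  row 0: fits
  row 1: fits
  row 2: fits
  row 3: fits
  row 4: fits
  row 5: fits
  row 6: fits
  row 7: blocked -> lock at row 6

Answer: 6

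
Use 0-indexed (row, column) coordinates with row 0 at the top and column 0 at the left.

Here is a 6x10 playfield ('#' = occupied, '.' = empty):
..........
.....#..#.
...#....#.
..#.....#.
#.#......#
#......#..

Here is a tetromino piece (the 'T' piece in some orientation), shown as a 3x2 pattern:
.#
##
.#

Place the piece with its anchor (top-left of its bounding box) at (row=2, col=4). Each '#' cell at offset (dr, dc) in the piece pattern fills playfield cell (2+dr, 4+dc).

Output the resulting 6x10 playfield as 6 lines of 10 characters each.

Answer: ..........
.....#..#.
...#.#..#.
..#.##..#.
#.#..#...#
#......#..

Derivation:
Fill (2+0,4+1) = (2,5)
Fill (2+1,4+0) = (3,4)
Fill (2+1,4+1) = (3,5)
Fill (2+2,4+1) = (4,5)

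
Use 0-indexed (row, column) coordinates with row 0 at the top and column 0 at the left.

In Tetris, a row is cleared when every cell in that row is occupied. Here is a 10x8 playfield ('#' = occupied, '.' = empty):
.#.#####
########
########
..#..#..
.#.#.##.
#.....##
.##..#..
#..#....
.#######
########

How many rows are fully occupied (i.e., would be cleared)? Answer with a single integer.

Check each row:
  row 0: 2 empty cells -> not full
  row 1: 0 empty cells -> FULL (clear)
  row 2: 0 empty cells -> FULL (clear)
  row 3: 6 empty cells -> not full
  row 4: 4 empty cells -> not full
  row 5: 5 empty cells -> not full
  row 6: 5 empty cells -> not full
  row 7: 6 empty cells -> not full
  row 8: 1 empty cell -> not full
  row 9: 0 empty cells -> FULL (clear)
Total rows cleared: 3

Answer: 3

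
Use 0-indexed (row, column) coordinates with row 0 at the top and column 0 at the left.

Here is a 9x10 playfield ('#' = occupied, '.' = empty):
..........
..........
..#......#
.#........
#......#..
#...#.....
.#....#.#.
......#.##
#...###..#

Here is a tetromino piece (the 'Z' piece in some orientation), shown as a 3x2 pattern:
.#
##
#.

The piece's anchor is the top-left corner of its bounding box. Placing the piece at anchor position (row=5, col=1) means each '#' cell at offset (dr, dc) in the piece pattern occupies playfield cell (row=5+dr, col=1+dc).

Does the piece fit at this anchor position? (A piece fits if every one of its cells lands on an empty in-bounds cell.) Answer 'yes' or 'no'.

Check each piece cell at anchor (5, 1):
  offset (0,1) -> (5,2): empty -> OK
  offset (1,0) -> (6,1): occupied ('#') -> FAIL
  offset (1,1) -> (6,2): empty -> OK
  offset (2,0) -> (7,1): empty -> OK
All cells valid: no

Answer: no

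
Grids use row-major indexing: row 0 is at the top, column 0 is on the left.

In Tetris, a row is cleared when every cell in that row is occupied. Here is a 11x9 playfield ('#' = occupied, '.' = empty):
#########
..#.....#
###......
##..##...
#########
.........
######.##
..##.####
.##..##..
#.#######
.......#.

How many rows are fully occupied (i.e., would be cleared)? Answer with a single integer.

Check each row:
  row 0: 0 empty cells -> FULL (clear)
  row 1: 7 empty cells -> not full
  row 2: 6 empty cells -> not full
  row 3: 5 empty cells -> not full
  row 4: 0 empty cells -> FULL (clear)
  row 5: 9 empty cells -> not full
  row 6: 1 empty cell -> not full
  row 7: 3 empty cells -> not full
  row 8: 5 empty cells -> not full
  row 9: 1 empty cell -> not full
  row 10: 8 empty cells -> not full
Total rows cleared: 2

Answer: 2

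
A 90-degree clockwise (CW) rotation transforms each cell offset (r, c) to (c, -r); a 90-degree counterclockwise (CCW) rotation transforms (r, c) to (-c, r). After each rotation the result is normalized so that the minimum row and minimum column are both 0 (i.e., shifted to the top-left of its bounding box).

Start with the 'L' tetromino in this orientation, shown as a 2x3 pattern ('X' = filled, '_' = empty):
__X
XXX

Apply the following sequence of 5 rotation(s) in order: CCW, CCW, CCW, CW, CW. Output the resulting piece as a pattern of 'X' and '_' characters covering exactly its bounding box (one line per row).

Start:
__X
XXX
After rotation 1 (CCW):
XX
_X
_X
After rotation 2 (CCW):
XXX
X__
After rotation 3 (CCW):
X_
X_
XX
After rotation 4 (CW):
XXX
X__
After rotation 5 (CW):
XX
_X
_X

Answer: XX
_X
_X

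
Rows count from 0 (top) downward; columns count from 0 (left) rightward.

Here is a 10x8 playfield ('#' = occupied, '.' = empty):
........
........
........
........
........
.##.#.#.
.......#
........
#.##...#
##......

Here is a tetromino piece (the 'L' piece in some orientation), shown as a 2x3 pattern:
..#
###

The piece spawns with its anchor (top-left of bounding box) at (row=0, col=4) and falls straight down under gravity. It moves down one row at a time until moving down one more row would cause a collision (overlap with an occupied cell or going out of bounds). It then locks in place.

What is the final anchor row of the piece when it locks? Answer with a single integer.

Answer: 3

Derivation:
Spawn at (row=0, col=4). Try each row:
  row 0: fits
  row 1: fits
  row 2: fits
  row 3: fits
  row 4: blocked -> lock at row 3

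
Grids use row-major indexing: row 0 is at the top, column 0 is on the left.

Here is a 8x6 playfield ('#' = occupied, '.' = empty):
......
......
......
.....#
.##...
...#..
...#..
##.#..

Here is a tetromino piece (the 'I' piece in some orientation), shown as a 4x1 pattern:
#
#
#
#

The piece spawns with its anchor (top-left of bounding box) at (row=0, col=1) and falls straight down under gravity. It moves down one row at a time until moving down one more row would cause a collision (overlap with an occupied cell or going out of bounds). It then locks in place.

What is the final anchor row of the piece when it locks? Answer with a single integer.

Answer: 0

Derivation:
Spawn at (row=0, col=1). Try each row:
  row 0: fits
  row 1: blocked -> lock at row 0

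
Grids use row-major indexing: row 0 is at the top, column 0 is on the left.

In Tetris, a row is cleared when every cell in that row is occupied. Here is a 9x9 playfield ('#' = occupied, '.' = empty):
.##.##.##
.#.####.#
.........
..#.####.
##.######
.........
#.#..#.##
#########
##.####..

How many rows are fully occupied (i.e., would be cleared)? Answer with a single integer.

Answer: 1

Derivation:
Check each row:
  row 0: 3 empty cells -> not full
  row 1: 3 empty cells -> not full
  row 2: 9 empty cells -> not full
  row 3: 4 empty cells -> not full
  row 4: 1 empty cell -> not full
  row 5: 9 empty cells -> not full
  row 6: 4 empty cells -> not full
  row 7: 0 empty cells -> FULL (clear)
  row 8: 3 empty cells -> not full
Total rows cleared: 1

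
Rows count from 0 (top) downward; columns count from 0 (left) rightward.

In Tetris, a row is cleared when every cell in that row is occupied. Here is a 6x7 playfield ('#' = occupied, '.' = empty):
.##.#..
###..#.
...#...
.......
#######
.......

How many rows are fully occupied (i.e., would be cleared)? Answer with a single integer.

Answer: 1

Derivation:
Check each row:
  row 0: 4 empty cells -> not full
  row 1: 3 empty cells -> not full
  row 2: 6 empty cells -> not full
  row 3: 7 empty cells -> not full
  row 4: 0 empty cells -> FULL (clear)
  row 5: 7 empty cells -> not full
Total rows cleared: 1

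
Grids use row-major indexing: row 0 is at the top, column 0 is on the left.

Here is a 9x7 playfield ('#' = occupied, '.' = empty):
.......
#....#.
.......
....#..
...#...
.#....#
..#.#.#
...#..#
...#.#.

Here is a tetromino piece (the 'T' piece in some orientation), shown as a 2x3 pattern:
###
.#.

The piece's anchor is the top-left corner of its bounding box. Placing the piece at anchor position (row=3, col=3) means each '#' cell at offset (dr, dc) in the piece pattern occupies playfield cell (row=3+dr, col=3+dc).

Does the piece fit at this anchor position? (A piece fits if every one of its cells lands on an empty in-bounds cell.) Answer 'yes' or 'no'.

Answer: no

Derivation:
Check each piece cell at anchor (3, 3):
  offset (0,0) -> (3,3): empty -> OK
  offset (0,1) -> (3,4): occupied ('#') -> FAIL
  offset (0,2) -> (3,5): empty -> OK
  offset (1,1) -> (4,4): empty -> OK
All cells valid: no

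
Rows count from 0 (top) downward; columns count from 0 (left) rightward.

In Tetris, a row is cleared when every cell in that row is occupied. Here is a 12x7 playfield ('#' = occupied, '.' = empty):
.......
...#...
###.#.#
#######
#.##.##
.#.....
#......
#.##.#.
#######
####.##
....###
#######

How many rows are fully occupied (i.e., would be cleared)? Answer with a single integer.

Answer: 3

Derivation:
Check each row:
  row 0: 7 empty cells -> not full
  row 1: 6 empty cells -> not full
  row 2: 2 empty cells -> not full
  row 3: 0 empty cells -> FULL (clear)
  row 4: 2 empty cells -> not full
  row 5: 6 empty cells -> not full
  row 6: 6 empty cells -> not full
  row 7: 3 empty cells -> not full
  row 8: 0 empty cells -> FULL (clear)
  row 9: 1 empty cell -> not full
  row 10: 4 empty cells -> not full
  row 11: 0 empty cells -> FULL (clear)
Total rows cleared: 3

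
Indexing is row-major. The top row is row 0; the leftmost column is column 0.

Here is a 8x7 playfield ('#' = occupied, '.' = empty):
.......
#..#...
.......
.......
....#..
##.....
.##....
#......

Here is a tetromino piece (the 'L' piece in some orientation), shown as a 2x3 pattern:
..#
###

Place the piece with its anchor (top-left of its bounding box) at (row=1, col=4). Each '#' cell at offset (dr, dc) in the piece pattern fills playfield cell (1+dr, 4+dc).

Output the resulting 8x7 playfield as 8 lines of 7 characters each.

Fill (1+0,4+2) = (1,6)
Fill (1+1,4+0) = (2,4)
Fill (1+1,4+1) = (2,5)
Fill (1+1,4+2) = (2,6)

Answer: .......
#..#..#
....###
.......
....#..
##.....
.##....
#......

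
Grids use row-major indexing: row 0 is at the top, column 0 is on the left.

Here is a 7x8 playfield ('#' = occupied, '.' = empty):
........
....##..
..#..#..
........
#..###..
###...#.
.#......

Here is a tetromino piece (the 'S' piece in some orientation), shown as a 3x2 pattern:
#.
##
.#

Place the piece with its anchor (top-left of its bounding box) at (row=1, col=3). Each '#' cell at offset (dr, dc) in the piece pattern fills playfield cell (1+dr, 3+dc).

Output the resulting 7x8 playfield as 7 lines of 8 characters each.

Fill (1+0,3+0) = (1,3)
Fill (1+1,3+0) = (2,3)
Fill (1+1,3+1) = (2,4)
Fill (1+2,3+1) = (3,4)

Answer: ........
...###..
..####..
....#...
#..###..
###...#.
.#......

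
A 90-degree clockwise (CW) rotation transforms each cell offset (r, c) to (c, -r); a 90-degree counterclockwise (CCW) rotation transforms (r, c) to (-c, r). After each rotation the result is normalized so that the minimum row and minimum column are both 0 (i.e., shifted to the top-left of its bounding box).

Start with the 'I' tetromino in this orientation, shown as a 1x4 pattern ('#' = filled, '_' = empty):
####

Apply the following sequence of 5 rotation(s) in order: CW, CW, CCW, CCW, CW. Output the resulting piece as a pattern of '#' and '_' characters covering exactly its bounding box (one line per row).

Answer: #
#
#
#

Derivation:
Start:
####
After rotation 1 (CW):
#
#
#
#
After rotation 2 (CW):
####
After rotation 3 (CCW):
#
#
#
#
After rotation 4 (CCW):
####
After rotation 5 (CW):
#
#
#
#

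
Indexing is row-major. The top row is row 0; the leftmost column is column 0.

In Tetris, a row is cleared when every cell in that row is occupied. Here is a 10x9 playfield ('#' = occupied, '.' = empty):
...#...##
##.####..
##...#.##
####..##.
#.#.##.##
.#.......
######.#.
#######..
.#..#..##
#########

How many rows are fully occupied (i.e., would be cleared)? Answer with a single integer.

Answer: 1

Derivation:
Check each row:
  row 0: 6 empty cells -> not full
  row 1: 3 empty cells -> not full
  row 2: 4 empty cells -> not full
  row 3: 3 empty cells -> not full
  row 4: 3 empty cells -> not full
  row 5: 8 empty cells -> not full
  row 6: 2 empty cells -> not full
  row 7: 2 empty cells -> not full
  row 8: 5 empty cells -> not full
  row 9: 0 empty cells -> FULL (clear)
Total rows cleared: 1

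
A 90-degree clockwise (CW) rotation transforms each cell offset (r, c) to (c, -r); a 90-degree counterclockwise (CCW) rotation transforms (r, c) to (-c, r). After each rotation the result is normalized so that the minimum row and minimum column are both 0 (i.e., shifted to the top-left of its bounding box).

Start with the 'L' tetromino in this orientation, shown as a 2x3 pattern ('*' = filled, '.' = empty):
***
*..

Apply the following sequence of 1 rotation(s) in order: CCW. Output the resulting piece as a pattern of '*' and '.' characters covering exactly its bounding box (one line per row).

Answer: *.
*.
**

Derivation:
Start:
***
*..
After rotation 1 (CCW):
*.
*.
**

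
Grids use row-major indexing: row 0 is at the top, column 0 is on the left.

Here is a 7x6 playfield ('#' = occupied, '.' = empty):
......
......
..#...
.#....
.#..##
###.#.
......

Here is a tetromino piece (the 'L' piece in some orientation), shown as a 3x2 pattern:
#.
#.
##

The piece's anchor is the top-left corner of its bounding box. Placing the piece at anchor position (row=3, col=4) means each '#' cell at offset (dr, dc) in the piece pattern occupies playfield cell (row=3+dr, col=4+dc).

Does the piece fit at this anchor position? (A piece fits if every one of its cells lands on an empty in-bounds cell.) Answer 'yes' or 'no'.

Answer: no

Derivation:
Check each piece cell at anchor (3, 4):
  offset (0,0) -> (3,4): empty -> OK
  offset (1,0) -> (4,4): occupied ('#') -> FAIL
  offset (2,0) -> (5,4): occupied ('#') -> FAIL
  offset (2,1) -> (5,5): empty -> OK
All cells valid: no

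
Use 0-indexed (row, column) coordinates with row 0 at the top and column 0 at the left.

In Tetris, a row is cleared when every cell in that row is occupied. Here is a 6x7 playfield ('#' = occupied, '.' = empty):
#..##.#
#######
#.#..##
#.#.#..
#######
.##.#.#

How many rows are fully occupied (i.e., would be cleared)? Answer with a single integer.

Check each row:
  row 0: 3 empty cells -> not full
  row 1: 0 empty cells -> FULL (clear)
  row 2: 3 empty cells -> not full
  row 3: 4 empty cells -> not full
  row 4: 0 empty cells -> FULL (clear)
  row 5: 3 empty cells -> not full
Total rows cleared: 2

Answer: 2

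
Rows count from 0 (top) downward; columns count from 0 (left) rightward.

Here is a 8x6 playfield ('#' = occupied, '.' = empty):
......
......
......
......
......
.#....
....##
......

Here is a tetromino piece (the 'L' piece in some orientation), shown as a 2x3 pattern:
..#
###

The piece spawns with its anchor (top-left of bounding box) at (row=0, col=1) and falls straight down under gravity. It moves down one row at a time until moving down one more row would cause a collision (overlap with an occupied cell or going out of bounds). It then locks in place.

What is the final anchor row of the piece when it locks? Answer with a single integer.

Answer: 3

Derivation:
Spawn at (row=0, col=1). Try each row:
  row 0: fits
  row 1: fits
  row 2: fits
  row 3: fits
  row 4: blocked -> lock at row 3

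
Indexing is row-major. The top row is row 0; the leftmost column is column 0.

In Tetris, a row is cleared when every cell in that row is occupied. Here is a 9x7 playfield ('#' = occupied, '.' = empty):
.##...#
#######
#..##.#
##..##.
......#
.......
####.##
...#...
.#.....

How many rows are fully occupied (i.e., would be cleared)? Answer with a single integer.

Check each row:
  row 0: 4 empty cells -> not full
  row 1: 0 empty cells -> FULL (clear)
  row 2: 3 empty cells -> not full
  row 3: 3 empty cells -> not full
  row 4: 6 empty cells -> not full
  row 5: 7 empty cells -> not full
  row 6: 1 empty cell -> not full
  row 7: 6 empty cells -> not full
  row 8: 6 empty cells -> not full
Total rows cleared: 1

Answer: 1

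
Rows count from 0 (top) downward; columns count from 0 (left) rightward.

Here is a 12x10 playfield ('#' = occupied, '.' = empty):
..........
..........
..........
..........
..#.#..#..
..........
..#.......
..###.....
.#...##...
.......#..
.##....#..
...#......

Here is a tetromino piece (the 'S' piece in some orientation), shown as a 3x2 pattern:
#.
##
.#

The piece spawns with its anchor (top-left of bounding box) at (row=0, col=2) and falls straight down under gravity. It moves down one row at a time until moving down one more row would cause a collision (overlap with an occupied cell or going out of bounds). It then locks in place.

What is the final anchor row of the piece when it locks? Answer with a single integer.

Spawn at (row=0, col=2). Try each row:
  row 0: fits
  row 1: fits
  row 2: fits
  row 3: blocked -> lock at row 2

Answer: 2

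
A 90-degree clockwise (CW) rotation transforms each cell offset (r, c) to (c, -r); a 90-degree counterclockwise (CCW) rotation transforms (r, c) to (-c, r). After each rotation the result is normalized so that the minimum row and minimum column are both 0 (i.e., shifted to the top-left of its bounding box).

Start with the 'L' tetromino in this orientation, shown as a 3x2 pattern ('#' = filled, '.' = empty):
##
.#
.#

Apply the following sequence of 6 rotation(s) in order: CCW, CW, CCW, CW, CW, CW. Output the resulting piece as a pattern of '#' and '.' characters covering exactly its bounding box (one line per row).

Start:
##
.#
.#
After rotation 1 (CCW):
###
#..
After rotation 2 (CW):
##
.#
.#
After rotation 3 (CCW):
###
#..
After rotation 4 (CW):
##
.#
.#
After rotation 5 (CW):
..#
###
After rotation 6 (CW):
#.
#.
##

Answer: #.
#.
##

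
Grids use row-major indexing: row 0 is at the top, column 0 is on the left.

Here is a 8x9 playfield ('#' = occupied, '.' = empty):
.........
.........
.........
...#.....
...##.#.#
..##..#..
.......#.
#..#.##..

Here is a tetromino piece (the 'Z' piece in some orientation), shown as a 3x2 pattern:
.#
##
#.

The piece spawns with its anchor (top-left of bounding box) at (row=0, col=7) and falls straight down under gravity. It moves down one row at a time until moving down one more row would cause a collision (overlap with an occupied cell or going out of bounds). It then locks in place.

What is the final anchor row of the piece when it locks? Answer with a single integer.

Spawn at (row=0, col=7). Try each row:
  row 0: fits
  row 1: fits
  row 2: fits
  row 3: blocked -> lock at row 2

Answer: 2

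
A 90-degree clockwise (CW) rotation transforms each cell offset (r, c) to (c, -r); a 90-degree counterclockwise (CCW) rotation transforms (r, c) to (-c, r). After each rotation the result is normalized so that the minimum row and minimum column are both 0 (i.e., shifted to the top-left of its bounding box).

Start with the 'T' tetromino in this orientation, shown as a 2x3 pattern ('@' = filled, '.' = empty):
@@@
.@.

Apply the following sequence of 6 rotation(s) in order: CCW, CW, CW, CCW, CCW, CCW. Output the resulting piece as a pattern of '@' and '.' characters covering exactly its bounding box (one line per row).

Answer: .@.
@@@

Derivation:
Start:
@@@
.@.
After rotation 1 (CCW):
@.
@@
@.
After rotation 2 (CW):
@@@
.@.
After rotation 3 (CW):
.@
@@
.@
After rotation 4 (CCW):
@@@
.@.
After rotation 5 (CCW):
@.
@@
@.
After rotation 6 (CCW):
.@.
@@@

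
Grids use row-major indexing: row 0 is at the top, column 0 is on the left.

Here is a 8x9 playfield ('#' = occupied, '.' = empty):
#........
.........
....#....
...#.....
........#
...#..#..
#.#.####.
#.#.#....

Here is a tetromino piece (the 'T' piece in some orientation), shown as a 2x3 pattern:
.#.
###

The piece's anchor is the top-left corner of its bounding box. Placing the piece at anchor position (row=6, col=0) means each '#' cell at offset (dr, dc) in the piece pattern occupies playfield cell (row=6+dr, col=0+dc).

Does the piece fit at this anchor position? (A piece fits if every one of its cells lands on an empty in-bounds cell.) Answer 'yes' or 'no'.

Check each piece cell at anchor (6, 0):
  offset (0,1) -> (6,1): empty -> OK
  offset (1,0) -> (7,0): occupied ('#') -> FAIL
  offset (1,1) -> (7,1): empty -> OK
  offset (1,2) -> (7,2): occupied ('#') -> FAIL
All cells valid: no

Answer: no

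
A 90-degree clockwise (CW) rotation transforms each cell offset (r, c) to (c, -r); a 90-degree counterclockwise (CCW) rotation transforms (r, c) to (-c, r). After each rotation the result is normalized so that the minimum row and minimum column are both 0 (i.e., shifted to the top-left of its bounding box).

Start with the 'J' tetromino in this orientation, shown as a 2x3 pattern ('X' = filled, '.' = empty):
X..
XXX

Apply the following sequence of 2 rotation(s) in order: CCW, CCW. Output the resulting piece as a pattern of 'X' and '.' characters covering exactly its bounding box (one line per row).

Answer: XXX
..X

Derivation:
Start:
X..
XXX
After rotation 1 (CCW):
.X
.X
XX
After rotation 2 (CCW):
XXX
..X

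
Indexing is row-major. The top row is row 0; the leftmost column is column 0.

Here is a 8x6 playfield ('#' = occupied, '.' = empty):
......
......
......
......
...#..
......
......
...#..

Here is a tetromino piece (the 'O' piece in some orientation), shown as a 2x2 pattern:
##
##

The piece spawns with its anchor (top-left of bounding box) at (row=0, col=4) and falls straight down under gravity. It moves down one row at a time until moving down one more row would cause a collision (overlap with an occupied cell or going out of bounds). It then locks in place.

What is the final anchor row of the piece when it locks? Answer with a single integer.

Spawn at (row=0, col=4). Try each row:
  row 0: fits
  row 1: fits
  row 2: fits
  row 3: fits
  row 4: fits
  row 5: fits
  row 6: fits
  row 7: blocked -> lock at row 6

Answer: 6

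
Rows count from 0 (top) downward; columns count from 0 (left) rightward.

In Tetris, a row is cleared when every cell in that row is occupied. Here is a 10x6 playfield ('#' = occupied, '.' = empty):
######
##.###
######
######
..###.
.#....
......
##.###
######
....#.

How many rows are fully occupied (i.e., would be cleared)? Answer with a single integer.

Check each row:
  row 0: 0 empty cells -> FULL (clear)
  row 1: 1 empty cell -> not full
  row 2: 0 empty cells -> FULL (clear)
  row 3: 0 empty cells -> FULL (clear)
  row 4: 3 empty cells -> not full
  row 5: 5 empty cells -> not full
  row 6: 6 empty cells -> not full
  row 7: 1 empty cell -> not full
  row 8: 0 empty cells -> FULL (clear)
  row 9: 5 empty cells -> not full
Total rows cleared: 4

Answer: 4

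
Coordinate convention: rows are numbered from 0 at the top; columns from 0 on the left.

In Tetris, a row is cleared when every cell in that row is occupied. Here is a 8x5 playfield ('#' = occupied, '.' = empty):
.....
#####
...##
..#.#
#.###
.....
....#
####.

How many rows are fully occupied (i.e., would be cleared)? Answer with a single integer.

Check each row:
  row 0: 5 empty cells -> not full
  row 1: 0 empty cells -> FULL (clear)
  row 2: 3 empty cells -> not full
  row 3: 3 empty cells -> not full
  row 4: 1 empty cell -> not full
  row 5: 5 empty cells -> not full
  row 6: 4 empty cells -> not full
  row 7: 1 empty cell -> not full
Total rows cleared: 1

Answer: 1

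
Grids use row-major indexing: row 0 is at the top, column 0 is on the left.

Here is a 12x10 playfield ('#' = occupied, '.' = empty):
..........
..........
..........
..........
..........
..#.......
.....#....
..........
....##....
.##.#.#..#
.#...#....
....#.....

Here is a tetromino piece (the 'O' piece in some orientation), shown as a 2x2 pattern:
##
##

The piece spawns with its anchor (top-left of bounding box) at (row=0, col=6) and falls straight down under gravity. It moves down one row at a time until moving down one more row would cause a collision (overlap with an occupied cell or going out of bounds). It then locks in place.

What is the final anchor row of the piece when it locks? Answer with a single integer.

Answer: 7

Derivation:
Spawn at (row=0, col=6). Try each row:
  row 0: fits
  row 1: fits
  row 2: fits
  row 3: fits
  row 4: fits
  row 5: fits
  row 6: fits
  row 7: fits
  row 8: blocked -> lock at row 7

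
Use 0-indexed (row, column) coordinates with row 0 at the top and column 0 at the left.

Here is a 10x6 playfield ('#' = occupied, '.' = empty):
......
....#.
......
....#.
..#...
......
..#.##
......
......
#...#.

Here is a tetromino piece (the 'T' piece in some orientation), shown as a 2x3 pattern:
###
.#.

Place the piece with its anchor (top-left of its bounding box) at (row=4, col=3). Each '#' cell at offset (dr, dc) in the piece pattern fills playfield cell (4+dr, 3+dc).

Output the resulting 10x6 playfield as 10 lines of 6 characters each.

Fill (4+0,3+0) = (4,3)
Fill (4+0,3+1) = (4,4)
Fill (4+0,3+2) = (4,5)
Fill (4+1,3+1) = (5,4)

Answer: ......
....#.
......
....#.
..####
....#.
..#.##
......
......
#...#.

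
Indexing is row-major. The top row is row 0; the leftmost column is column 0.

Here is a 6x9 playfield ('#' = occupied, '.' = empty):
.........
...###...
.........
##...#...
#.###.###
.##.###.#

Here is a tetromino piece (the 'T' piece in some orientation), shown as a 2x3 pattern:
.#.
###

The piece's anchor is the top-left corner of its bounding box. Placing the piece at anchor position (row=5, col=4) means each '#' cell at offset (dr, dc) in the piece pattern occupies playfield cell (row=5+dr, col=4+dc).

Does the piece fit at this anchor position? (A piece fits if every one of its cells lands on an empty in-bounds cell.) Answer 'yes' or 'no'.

Answer: no

Derivation:
Check each piece cell at anchor (5, 4):
  offset (0,1) -> (5,5): occupied ('#') -> FAIL
  offset (1,0) -> (6,4): out of bounds -> FAIL
  offset (1,1) -> (6,5): out of bounds -> FAIL
  offset (1,2) -> (6,6): out of bounds -> FAIL
All cells valid: no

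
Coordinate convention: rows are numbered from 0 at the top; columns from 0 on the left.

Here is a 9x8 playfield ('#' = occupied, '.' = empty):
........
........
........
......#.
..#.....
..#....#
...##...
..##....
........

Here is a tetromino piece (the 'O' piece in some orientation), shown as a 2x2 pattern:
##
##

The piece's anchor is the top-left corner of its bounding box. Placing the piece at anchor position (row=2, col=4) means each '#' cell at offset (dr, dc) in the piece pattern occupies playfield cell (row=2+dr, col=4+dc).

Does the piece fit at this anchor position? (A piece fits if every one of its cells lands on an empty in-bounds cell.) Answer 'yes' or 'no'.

Answer: yes

Derivation:
Check each piece cell at anchor (2, 4):
  offset (0,0) -> (2,4): empty -> OK
  offset (0,1) -> (2,5): empty -> OK
  offset (1,0) -> (3,4): empty -> OK
  offset (1,1) -> (3,5): empty -> OK
All cells valid: yes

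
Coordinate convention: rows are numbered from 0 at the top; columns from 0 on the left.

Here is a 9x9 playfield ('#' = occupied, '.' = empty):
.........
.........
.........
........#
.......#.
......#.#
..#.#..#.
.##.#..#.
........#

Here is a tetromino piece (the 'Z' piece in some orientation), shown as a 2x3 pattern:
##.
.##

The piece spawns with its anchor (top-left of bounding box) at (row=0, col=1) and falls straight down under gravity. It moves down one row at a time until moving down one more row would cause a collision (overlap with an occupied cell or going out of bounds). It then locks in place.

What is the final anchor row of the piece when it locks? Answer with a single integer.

Answer: 4

Derivation:
Spawn at (row=0, col=1). Try each row:
  row 0: fits
  row 1: fits
  row 2: fits
  row 3: fits
  row 4: fits
  row 5: blocked -> lock at row 4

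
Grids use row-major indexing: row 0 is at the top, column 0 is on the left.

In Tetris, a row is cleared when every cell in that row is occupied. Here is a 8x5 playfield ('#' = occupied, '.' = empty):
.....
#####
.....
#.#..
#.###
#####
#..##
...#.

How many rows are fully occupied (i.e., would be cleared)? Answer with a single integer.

Check each row:
  row 0: 5 empty cells -> not full
  row 1: 0 empty cells -> FULL (clear)
  row 2: 5 empty cells -> not full
  row 3: 3 empty cells -> not full
  row 4: 1 empty cell -> not full
  row 5: 0 empty cells -> FULL (clear)
  row 6: 2 empty cells -> not full
  row 7: 4 empty cells -> not full
Total rows cleared: 2

Answer: 2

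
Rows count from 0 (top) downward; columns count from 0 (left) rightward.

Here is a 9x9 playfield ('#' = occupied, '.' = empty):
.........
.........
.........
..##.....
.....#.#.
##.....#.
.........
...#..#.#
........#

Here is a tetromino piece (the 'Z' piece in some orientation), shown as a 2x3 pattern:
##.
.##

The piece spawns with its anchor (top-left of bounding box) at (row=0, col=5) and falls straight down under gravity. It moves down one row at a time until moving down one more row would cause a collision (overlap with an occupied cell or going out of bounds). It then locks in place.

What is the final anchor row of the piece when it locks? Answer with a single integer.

Answer: 2

Derivation:
Spawn at (row=0, col=5). Try each row:
  row 0: fits
  row 1: fits
  row 2: fits
  row 3: blocked -> lock at row 2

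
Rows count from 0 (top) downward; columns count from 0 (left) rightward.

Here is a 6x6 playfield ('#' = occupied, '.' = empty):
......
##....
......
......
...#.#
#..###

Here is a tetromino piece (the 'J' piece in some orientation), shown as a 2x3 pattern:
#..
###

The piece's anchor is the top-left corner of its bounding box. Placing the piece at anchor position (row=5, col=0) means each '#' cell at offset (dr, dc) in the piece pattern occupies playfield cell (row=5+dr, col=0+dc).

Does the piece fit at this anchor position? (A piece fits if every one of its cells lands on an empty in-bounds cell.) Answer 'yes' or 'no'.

Check each piece cell at anchor (5, 0):
  offset (0,0) -> (5,0): occupied ('#') -> FAIL
  offset (1,0) -> (6,0): out of bounds -> FAIL
  offset (1,1) -> (6,1): out of bounds -> FAIL
  offset (1,2) -> (6,2): out of bounds -> FAIL
All cells valid: no

Answer: no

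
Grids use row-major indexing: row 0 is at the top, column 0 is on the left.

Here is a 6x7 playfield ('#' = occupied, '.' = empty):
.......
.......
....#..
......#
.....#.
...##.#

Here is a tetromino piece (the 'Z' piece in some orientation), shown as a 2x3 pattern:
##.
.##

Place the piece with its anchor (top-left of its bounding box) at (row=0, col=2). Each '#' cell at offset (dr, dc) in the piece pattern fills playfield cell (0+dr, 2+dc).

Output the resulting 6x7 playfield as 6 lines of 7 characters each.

Fill (0+0,2+0) = (0,2)
Fill (0+0,2+1) = (0,3)
Fill (0+1,2+1) = (1,3)
Fill (0+1,2+2) = (1,4)

Answer: ..##...
...##..
....#..
......#
.....#.
...##.#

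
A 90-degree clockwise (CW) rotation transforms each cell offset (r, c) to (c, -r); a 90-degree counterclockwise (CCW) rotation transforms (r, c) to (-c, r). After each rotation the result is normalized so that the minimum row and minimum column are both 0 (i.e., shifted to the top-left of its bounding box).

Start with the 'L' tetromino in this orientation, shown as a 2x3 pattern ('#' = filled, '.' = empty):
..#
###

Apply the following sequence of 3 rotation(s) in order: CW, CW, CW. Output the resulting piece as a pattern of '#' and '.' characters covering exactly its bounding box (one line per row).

Answer: ##
.#
.#

Derivation:
Start:
..#
###
After rotation 1 (CW):
#.
#.
##
After rotation 2 (CW):
###
#..
After rotation 3 (CW):
##
.#
.#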